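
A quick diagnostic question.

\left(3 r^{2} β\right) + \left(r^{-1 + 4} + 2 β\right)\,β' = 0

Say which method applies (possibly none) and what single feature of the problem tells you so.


Technique: the exact-equation method — because the two cross partials coincide, the form is conservative as written — recover its potential in (r, β).


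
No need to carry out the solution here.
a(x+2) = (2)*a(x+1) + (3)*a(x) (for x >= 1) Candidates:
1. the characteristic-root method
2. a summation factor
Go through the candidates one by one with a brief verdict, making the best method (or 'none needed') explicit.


Verdict: the characteristic-root method — the recurrence treats every index alike (constant coefficients, no forcing) — precisely the regime where r^x trials close it.
- the characteristic-root method: applies; the problem has the shape this method handles.
- a summation factor — a summation factor telescopes one-step recursions; this one carries higher-order memory.


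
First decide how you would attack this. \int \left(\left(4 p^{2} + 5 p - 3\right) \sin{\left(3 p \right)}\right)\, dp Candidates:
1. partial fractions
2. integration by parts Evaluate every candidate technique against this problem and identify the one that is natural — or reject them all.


Verdict: integration by parts — 4 p^{2} + 5 p - 3 dies after finitely many derivatives while \sin{\left(3 p \right)} cycles under integration — the tabular/parts setup.
- partial fractions: there is no rational-function structure to decompose.
- integration by parts: a fit — the right tool for this form.


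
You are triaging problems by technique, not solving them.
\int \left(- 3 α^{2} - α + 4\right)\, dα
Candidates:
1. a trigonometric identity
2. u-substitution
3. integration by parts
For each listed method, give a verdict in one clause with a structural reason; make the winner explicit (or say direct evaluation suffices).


Diagnosis: no special technique — the integrand is a sum of constant multiples of powers of α — integrate term by term.
- a trigonometric identity: there is no trigonometric structure at all — the integrand carries no sine or cosine to rewrite.
- u-substitution — no substitution does more than relabel what direct integration already handles.
- integration by parts: splitting off a factor buys nothing — the integrand integrates directly without parts.


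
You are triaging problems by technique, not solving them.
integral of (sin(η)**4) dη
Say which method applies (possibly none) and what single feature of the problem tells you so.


Best approach: a trigonometric identity — sin(η)**4 calls for power reduction: rewrite via double angles before any antiderivative is attempted.


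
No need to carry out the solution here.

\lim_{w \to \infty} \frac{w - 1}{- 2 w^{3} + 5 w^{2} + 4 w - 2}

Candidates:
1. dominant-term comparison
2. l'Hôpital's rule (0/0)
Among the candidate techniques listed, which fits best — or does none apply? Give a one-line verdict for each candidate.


Verdict: dominant-term comparison — as w grows, only the highest-degree terms matter — compare leading terms and read the limit off.
- dominant-term comparison: applies; the problem has the shape this method handles.
- l'Hôpital's rule (0/0): no 0/0 form appears: written as one quotient, top and bottom both grow without bound, and the ratio is decided by their leading terms.


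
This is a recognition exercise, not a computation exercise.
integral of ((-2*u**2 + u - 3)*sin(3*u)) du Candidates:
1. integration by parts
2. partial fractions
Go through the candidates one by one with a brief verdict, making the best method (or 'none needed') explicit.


Verdict: integration by parts — a polynomial factor -2*u**2 + u - 3 multiplies sin(3*u); differentiating -2*u**2 + u - 3 lowers its degree while sin(3*u) integrates cleanly, so parts wins.
- integration by parts — applicable, and directly so.
- partial fractions: the expression is not a ratio of polynomials that decomposes further.


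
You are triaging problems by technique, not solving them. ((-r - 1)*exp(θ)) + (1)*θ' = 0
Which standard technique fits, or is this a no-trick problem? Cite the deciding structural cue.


Verdict: separation of variables — one side of the product carries the independent variable, the other the unknown — the textbook separation shape.


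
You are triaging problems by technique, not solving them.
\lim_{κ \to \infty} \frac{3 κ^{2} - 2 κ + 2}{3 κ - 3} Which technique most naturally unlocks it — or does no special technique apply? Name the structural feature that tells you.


Diagnosis: dominant-term comparison — divide by the highest power of κ present: lower-order terms vanish and the dominant ratio remains. l'Hôpital's at-infinity variant applies to the expression viewed as a single quotient; the leading-term comparison is the direct route.


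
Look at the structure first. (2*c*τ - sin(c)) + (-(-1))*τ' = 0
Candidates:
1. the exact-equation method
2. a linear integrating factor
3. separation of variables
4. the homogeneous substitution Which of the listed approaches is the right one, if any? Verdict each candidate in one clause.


Method: a linear integrating factor — τ appears only to the first power with coefficient 2*c — the classic integrating-factor setup.
- the exact-equation method: the mixed-partials test fails on this split — it is not an exact differential as presented.
- a linear integrating factor: a fit — the right tool for this form.
- separation of variables — the two dependences are entangled, not a clean product of one-variable pieces.
- the homogeneous substitution — solved for the derivative, the right side changes under joint scaling of the two variables.


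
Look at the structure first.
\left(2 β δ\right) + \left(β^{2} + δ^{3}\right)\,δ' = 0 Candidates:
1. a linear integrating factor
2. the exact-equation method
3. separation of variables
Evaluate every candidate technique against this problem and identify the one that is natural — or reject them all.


Verdict: the exact-equation method — check exactness first: here it holds (2 β δ, β^{2} + δ^{3} have matching cross partials), so no integrating factor is needed.
- a linear integrating factor — a nonlinear term in the unknown puts this outside the integrating-factor template.
- the exact-equation method: a fit — the right tool for this form.
- separation of variables — the two dependences are entangled, not a clean product of one-variable pieces.


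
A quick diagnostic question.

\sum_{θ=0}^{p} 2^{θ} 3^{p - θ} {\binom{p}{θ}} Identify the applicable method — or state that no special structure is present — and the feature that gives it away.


Method: the binomial theorem — the summand is term θ of a binomial expansion in 2 and 3; the whole sum is a single power.


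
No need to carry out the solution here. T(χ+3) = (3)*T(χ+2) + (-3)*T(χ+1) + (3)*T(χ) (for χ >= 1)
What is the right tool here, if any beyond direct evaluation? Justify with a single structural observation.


Best approach: the characteristic-root method — no index-dependence in the weights and nothing inhomogeneous: classic characteristic-equation setup.


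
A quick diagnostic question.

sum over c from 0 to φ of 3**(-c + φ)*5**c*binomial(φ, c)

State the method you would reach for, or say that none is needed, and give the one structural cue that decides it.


Technique: the binomial theorem — binomial(φ, c) weighting matched powers of 5 and 3 is the expanded form of (5 + 3)^φ — fold it back up.


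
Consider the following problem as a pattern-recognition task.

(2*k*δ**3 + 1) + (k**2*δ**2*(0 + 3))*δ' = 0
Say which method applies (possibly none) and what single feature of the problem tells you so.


Best approach: the exact-equation method — because the two cross partials coincide, the form is conservative as written — recover its potential in (k, δ).


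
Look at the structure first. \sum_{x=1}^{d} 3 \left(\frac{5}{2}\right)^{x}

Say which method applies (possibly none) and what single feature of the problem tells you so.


Technique: the geometric series formula — term-over-term division gives \frac{5}{2} every time — index-free ratio, geometric sum formula applies.


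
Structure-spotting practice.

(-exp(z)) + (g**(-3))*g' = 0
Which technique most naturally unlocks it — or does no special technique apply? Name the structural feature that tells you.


Best approach: separation of variables — separating collects all g-dependence with the derivative and leaves all z-dependence opposite: variables separate. An exactness check succeeds on this form as well — separation and the potential function arrive at the same answer, separation more directly.


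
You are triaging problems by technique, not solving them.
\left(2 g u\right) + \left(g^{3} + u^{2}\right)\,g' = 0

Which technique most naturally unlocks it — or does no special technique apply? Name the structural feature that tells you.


Technique: the exact-equation method — d/dg of 2 g u equals d/du of g^{3} + u^{2}: the form is a total differential of one potential — integrate it exactly.


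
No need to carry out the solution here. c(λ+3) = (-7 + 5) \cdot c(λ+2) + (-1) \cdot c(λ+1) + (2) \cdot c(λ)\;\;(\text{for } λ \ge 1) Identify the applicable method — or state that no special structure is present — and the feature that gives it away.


Technique: the characteristic-root method — the recurrence is linear and homogeneous with constant coefficients, so the ansatz r^λ turns it into a polynomial equation for r.


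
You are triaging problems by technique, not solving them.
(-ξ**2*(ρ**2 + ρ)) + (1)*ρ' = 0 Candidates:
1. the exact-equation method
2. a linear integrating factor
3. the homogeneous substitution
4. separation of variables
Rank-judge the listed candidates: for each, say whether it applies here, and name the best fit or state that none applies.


Technique: separation of variables — one side of the product carries the independent variable, the other the unknown — the textbook separation shape. A Bernoulli substitution applies to this equation as given; separation takes the same equation in its displayed form.
- the exact-equation method: the cross partial derivatives disagree, so no single potential exists.
- a linear integrating factor — the unknown enters nonlinearly (through a power, a denominator, or a transcendental function), which the linear integrating-factor recipe cannot absorb as-is — any repair would come from a preliminary substitution, not the factor.
- the homogeneous substitution: the ratio of the variables does not determine the slope.
- separation of variables — yes — fits the structure here.


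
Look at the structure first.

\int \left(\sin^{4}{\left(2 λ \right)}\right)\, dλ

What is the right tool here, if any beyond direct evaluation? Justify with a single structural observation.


Diagnosis: a trigonometric identity — the exponent on \sin^{4}{\left(2 λ \right)} is even — the power-reduction identity is the standard preprocessing step.


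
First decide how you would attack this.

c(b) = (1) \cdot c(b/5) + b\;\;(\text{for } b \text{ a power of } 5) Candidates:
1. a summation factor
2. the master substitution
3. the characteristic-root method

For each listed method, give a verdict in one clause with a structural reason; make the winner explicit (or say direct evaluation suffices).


Method: the master substitution — the argument contracts 5-fold per step: reindex b exponentially and solve the linear recurrence in the new index.
- a summation factor — a divided-index call is outside the fixed-shift first-order family a summation factor normalizes.
- the master substitution — a fit — the right tool for this form.
- the characteristic-root method — a divided-index call is not the fixed-shift linear shape that characteristic roots solve.


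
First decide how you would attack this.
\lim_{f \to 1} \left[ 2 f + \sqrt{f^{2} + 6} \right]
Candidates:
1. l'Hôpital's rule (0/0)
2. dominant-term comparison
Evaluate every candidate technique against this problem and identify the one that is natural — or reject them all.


Technique: no special technique — no denominator vanishes and nothing blows up at 1: direct substitution is the whole computation.
- l'Hôpital's rule (0/0): substituting the point gives a finite value outright — there is no indeterminate clash to repair.
- dominant-term comparison — no dominant power emerges to decide the limit by degree comparison.


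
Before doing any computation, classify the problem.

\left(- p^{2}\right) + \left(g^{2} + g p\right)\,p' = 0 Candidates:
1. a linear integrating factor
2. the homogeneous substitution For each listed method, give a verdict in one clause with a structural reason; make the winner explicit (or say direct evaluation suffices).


Method: the homogeneous substitution — scaling g and p together leaves the slope fixed — it depends only on p/g, so substitute the ratio. This can also be massaged into Bernoulli form (the roles of the variables may need exchanging); the homogeneous substitution avoids that setup.
- a linear integrating factor: the unknown enters nonlinearly (through a power, a denominator, or a transcendental function), which the linear integrating-factor recipe cannot absorb as-is — any repair would come from a preliminary substitution, not the factor.
- the homogeneous substitution: yes, a natural case for it.


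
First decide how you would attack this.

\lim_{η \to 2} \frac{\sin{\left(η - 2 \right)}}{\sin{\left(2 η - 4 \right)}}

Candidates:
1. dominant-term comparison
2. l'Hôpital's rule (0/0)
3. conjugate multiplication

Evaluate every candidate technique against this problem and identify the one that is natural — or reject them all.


Verdict: l'Hôpital's rule (0/0) — numerator and denominator both vanish at 2 — a genuine 0/0 form, which is exactly when l'Hôpital applies. One could equally expand both pieces locally and compare leading terms; the rule does that in one stroke.
- dominant-term comparison: no ranking of term growth rates resolves the limit here.
- l'Hôpital's rule (0/0) — a fit — the right tool for this form.
- conjugate multiplication: there is no infinity-minus-infinity radical difference to rationalize.


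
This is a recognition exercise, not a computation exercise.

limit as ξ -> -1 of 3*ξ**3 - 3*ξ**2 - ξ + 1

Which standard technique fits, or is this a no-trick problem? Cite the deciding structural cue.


Verdict: no special technique — no vanishing denominator and no indeterminate clash at the point — evaluation is immediate.


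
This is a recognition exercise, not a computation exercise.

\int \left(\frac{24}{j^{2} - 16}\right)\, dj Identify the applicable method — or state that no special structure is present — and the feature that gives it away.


Verdict: partial fractions — the integrand is a proper rational function and its denominator j^{2} - 16 factors into distinct pieces, so it splits into simple fractions.


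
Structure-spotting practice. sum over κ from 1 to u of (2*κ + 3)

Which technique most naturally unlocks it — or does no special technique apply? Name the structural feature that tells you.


Method: no special technique — Faulhaber territory: sum each constant-multiple power of κ with its closed-form formula, no trick required.


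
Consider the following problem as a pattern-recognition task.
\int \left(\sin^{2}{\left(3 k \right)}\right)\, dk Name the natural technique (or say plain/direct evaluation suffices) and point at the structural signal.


Best approach: a trigonometric identity — the even exponent on \sin^{2}{\left(3 k \right)} signals one move: rewrite via cos of the doubled angle.


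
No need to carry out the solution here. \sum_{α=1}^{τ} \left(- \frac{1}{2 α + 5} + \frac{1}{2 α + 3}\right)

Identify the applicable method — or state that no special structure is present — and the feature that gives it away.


Method: telescoping — a difference of consecutive values of one function (\frac{1}{2 α + 3} at one index and the next) — telescoping by construction.


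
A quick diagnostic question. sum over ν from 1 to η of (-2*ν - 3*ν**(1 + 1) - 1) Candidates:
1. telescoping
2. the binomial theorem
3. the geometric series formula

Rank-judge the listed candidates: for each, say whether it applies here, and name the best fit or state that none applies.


Technique: no special technique — no cancellation, no constant ratio, no binomial weights — just polynomial terms summed directly.
- telescoping: writing out consecutive terms as given produces no pairwise cancellation.
- the binomial theorem: there is no pair of bases whose matched powers would reassemble into a single binomial power.
- the geometric series formula — the term-to-term ratio changes with the index, so the geometric formula cannot close it.


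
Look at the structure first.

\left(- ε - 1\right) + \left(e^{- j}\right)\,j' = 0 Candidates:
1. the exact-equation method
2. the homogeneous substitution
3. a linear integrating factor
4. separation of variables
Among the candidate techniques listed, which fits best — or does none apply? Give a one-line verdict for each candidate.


Method: separation of variables — solved for the derivative, the right side splits multiplicatively into a function of each variable alone — divide and integrate each side.
- the exact-equation method: any potential here is of the trivial single-variable kind; the exact method earns its name only with genuine cross terms.
- the homogeneous substitution — solved for the derivative, the right side changes under joint scaling of the two variables.
- a linear integrating factor: the unknown enters nonlinearly (through a power, a denominator, or a transcendental function), which the linear integrating-factor recipe cannot absorb as-is — any repair would come from a preliminary substitution, not the factor.
- separation of variables — yes, a natural case for it.


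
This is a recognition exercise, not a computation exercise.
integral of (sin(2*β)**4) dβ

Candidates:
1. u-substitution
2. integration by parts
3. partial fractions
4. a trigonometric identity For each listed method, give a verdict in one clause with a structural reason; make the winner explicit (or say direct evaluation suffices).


Diagnosis: a trigonometric identity — even powers like sin(2*β)**4 never integrate directly; the half-angle identity lowers the degree first.
- u-substitution: no subexpression of the integrand serves as a whole-integral substitution inner — individual terms may offer their own, but none carries its derivative as a factor of the full integrand; a working change of variable would have to be constructed from outside the expression.
- integration by parts: not the natural route: no polynomial-kernel product appears — a recursive parts reduction of the trigonometric product exists, but the identity rewrite is direct.
- partial fractions — the expression is not a ratio of polynomials that decomposes further.
- a trigonometric identity — a fit — the right tool for this form.


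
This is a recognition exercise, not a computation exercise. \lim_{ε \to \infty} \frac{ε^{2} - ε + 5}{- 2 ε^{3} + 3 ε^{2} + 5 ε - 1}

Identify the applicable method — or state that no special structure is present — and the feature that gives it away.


Diagnosis: dominant-term comparison — divide through by the highest power of ε; every lower-order term dies and the dominant terms decide the limit. Differentiating the expression as a single quotient would eventually settle it as well; matching dominant growth settles it immediately.


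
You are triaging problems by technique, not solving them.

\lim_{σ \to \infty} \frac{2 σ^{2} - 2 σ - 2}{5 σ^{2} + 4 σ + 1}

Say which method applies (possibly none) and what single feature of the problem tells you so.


Method: dominant-term comparison — divide through by the highest power of σ; every lower-order term dies and the dominant terms decide the limit. l'Hôpital's at-infinity variant applies to the expression viewed as a single quotient; the leading-term comparison is the direct route.


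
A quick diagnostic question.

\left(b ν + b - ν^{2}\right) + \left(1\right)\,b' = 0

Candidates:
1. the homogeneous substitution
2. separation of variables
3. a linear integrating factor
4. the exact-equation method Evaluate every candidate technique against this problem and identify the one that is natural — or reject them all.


Verdict: a linear integrating factor — linear in the unknown with genuine forcing: multiply through by the exponential of the integrated coefficient and the left side closes into one derivative.
- the homogeneous substitution: rescaling both variables together changes the slope, so no ratio substitution collapses it.
- separation of variables — the two dependences are entangled, not a clean product of one-variable pieces.
- a linear integrating factor: yes, a natural case for it.
- the exact-equation method: the mixed partial derivatives differ, so the left side is not a total differential.


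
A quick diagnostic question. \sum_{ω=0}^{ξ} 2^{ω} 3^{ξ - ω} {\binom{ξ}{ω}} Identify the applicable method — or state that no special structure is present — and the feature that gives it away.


Best approach: the binomial theorem — terms weighting {\binom{ξ}{ω}} against matched powers of 2 and 3 reassemble into (2 + 3)^ξ by the binomial theorem.


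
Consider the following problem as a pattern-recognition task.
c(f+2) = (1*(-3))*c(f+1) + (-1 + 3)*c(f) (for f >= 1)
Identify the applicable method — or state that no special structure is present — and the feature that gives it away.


Verdict: the characteristic-root method — shift-invariance with fixed coefficients calls for exponential trials; the characteristic polynomial finds every r^f.


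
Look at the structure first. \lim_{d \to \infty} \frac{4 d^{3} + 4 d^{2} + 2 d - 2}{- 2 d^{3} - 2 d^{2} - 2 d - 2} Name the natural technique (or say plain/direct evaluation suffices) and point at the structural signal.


Diagnosis: dominant-term comparison — at large d only the top-degree terms survive; compare the leading terms and the limit falls out. As a single quotient, the ∞/∞ shape would yield to repeated differentiation as well — the growth comparison gets there in one look.


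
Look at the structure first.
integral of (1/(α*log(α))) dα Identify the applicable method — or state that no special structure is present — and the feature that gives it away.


Method: u-substitution — collected, the integrand has one factor that is, up to a constant, the derivative of an inner expression the rest depends on — substitute for that inner expression.


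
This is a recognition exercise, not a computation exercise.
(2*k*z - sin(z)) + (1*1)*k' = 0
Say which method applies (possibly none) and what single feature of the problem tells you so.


Technique: a linear integrating factor — the unknown enters only to the first power against a nonzero forcing term — the integrating-factor template applies directly.


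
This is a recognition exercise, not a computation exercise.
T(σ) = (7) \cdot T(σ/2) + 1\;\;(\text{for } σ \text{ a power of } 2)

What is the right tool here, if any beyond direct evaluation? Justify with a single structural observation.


Diagnosis: the master substitution — the argument shrinks by the factor 2, so measure the index on a logarithmic scale and the recursion becomes a shift.


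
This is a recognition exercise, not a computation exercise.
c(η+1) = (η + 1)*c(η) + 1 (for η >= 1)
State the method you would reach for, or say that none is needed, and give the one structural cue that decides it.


Verdict: a summation factor — one step of memory with a weight η + 1 that changes as the index grows — the summation-factor construction is built for this.


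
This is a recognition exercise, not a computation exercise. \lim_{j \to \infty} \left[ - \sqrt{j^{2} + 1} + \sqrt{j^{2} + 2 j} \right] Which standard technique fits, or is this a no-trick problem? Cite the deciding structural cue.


Diagnosis: conjugate multiplication — turning the difference into a conjugate-rationalized ratio makes the limit readable.


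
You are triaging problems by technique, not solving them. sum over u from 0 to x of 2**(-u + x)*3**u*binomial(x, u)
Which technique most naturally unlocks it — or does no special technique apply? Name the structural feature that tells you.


Technique: the binomial theorem — binomial(x, u) weighting matched powers of 3 and 2 is the expanded form of (3 + 2)^x — fold it back up.


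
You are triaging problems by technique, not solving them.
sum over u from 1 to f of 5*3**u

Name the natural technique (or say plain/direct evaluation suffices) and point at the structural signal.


Best approach: the geometric series formula — check a ratio of consecutive terms: it is 3, independent of the index, so the geometric formula closes the sum.


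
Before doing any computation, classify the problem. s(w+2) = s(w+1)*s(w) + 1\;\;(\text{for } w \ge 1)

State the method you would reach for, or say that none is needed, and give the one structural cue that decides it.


Best approach: no special technique — once the recursion is nonlinear, characteristic roots, master substitutions, and summation factors are all off the table.


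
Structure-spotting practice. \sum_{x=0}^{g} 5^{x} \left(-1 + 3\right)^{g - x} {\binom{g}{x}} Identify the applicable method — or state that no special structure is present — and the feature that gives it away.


Technique: the binomial theorem — binomial coefficients against complementary powers of 5 and (-1 + 3): recognize the binomial expansion and resum.


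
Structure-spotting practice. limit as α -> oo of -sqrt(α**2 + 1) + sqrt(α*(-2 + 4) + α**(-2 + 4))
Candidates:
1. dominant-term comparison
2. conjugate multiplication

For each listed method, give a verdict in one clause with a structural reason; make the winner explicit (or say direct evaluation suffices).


Technique: conjugate multiplication — infinity minus infinity with a radical in play — multiply by the conjugate so the divergences of sqrt(α*(-2 + 4) + α**(-2 + 4)) and sqrt(α**2 + 1) annihilate.
- dominant-term comparison: this limit is not decided by comparing polynomial growth at infinity.
- conjugate multiplication: yes, a natural case for it.


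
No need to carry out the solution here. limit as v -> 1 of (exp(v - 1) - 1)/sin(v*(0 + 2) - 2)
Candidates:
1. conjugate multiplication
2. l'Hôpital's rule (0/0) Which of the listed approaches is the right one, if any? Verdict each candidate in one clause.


Technique: l'Hôpital's rule (0/0) — numerator and denominator both vanish at 1 — a genuine 0/0 form, which is exactly when l'Hôpital applies. A first-order expansion at the point is an equally standard path; the rule packages it.
- conjugate multiplication — the conjugate move applies to radical differences, which this is not.
- l'Hôpital's rule (0/0): yes, a natural case for it.


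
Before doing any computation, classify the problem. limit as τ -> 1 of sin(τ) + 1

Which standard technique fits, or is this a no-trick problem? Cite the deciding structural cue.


Verdict: no special technique — the expression is continuous at 1 — substitute and evaluate; no indeterminate form appears.


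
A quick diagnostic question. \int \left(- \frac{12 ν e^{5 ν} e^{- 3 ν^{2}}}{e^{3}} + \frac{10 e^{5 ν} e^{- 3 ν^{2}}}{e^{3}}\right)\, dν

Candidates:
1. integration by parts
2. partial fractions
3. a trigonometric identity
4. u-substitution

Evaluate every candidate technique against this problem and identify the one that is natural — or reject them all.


Technique: u-substitution — collected, the integrand has one factor that is, up to a constant, the derivative of an inner expression the rest depends on — substitute for that inner expression.
- integration by parts — the non-polynomial partner is not one of the parts kernels — exp, sine, or cosine with a degree-1 argument, or a logarithm.
- partial fractions: the expression is not a ratio of polynomials that decomposes further.
- a trigonometric identity: there is no trigonometric structure at all — the integrand carries no sine or cosine to rewrite.
- u-substitution — applies; the problem has the shape this method handles.


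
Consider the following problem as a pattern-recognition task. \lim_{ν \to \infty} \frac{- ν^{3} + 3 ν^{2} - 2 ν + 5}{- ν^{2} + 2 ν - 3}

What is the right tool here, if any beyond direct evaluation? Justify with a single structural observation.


Method: dominant-term comparison — divide through by the highest power of ν; every lower-order term dies and the dominant terms decide the limit. Differentiating the expression as a single quotient would eventually settle it as well; matching dominant growth settles it immediately.


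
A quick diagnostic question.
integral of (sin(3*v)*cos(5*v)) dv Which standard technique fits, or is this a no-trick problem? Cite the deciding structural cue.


Diagnosis: a trigonometric identity — the identity turns sin(3*v)*cos(5*v) into two lone cosines/sines, each trivially integrable.


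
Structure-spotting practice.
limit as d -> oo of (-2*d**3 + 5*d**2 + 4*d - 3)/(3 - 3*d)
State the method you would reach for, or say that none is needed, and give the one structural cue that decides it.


Method: dominant-term comparison — divide by the highest power of d present: lower-order terms vanish and the dominant ratio remains. Differentiating the expression as a single quotient would eventually settle it as well; matching dominant growth settles it immediately.


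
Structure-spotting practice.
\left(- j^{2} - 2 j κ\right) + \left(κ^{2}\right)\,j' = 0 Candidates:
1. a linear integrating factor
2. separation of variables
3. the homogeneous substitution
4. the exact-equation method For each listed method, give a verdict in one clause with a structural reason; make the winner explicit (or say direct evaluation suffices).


Diagnosis: the homogeneous substitution — the slope is degree-zero homogeneous: the ratio substitution v = j/κ collapses it. A Bernoulli rewrite works here as the equation stands — the homogeneous substitution is the more immediate reading.
- a linear integrating factor — the unknown enters nonlinearly (through a power, a denominator, or a transcendental function), which the linear integrating-factor recipe cannot absorb as-is — any repair would come from a preliminary substitution, not the factor.
- separation of variables — no division isolates the independent variable from the unknown.
- the homogeneous substitution — applies; the problem has the shape this method handles.
- the exact-equation method: no potential function has this form as its differential, as written.


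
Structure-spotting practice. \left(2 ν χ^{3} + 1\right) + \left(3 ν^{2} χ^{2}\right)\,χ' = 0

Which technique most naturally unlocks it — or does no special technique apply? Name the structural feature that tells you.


Diagnosis: the exact-equation method — 2 ν χ^{3} + 1 and 3 ν^{2} χ^{2} pass the exactness check on the nose, so no integrating factor in ν or χ is needed at all.


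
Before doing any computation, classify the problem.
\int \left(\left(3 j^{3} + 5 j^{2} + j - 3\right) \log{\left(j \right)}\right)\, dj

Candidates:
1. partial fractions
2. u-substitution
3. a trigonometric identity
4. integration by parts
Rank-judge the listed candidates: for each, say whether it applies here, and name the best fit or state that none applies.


Method: integration by parts — \log{\left(j \right)} is the classic u in parts — its derivative is a plain reciprocal while 3 j^{3} + 5 j^{2} + j - 3 absorbs the dv role.
- partial fractions — there is no rational-function structure to decompose.
- u-substitution — no subexpression of the integrand serves as a whole-integral substitution inner — individual terms may offer their own, but none carries its derivative as a factor of the full integrand; a working change of variable would have to be constructed from outside the expression.
- a trigonometric identity: with no trigonometric functions present, identity rewriting has no target.
- integration by parts: a fit — the right tool for this form.


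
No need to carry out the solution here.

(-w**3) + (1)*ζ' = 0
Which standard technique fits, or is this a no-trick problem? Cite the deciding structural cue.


Best approach: no special technique — with ζ absent the equation is not coupled at all: direct integration in w.


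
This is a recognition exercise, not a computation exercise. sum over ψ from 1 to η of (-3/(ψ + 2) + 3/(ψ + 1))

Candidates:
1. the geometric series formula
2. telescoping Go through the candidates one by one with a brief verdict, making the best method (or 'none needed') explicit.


Best approach: telescoping — the summand is built as 3/(ψ + 1) minus its own successor — adjacent terms annihilate down the line.
- the geometric series formula: consecutive terms are not related by a fixed multiplier.
- telescoping: applicable, and directly so.


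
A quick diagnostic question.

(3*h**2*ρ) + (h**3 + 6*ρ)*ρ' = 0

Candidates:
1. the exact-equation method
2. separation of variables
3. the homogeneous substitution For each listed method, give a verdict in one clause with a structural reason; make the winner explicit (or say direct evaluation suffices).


Method: the exact-equation method — because the two cross partials coincide, the form is conservative as written — recover its potential in (h, ρ).
- the exact-equation method — applicable, and directly so.
- separation of variables: the two dependences do not factor apart.
- the homogeneous substitution — the slope is not a function of the ratio of the variables alone.


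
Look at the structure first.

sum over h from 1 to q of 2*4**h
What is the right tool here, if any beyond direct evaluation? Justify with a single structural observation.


Verdict: the geometric series formula — term-over-term division gives 4 every time — index-free ratio, geometric sum formula applies.


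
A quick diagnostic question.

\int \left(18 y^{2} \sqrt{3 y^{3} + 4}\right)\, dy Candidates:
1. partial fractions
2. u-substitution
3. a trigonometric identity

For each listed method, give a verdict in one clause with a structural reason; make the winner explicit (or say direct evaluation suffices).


Method: u-substitution — the only nontrivial dependence routes through 3 y^{3} + 4, whose derivative supplies the leftover factor up to a constant multiple — u = 3 y^{3} + 4 flattens it.
- partial fractions — there is no rational-function structure to decompose.
- u-substitution: a fit — the right tool for this form.
- a trigonometric identity — no sine or cosine appears, so there is nothing for a trigonometric identity to act on.


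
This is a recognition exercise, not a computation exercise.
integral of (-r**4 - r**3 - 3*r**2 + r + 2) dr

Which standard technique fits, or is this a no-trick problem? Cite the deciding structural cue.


Diagnosis: no special technique — a term-by-term power-rule job in r; no substitution or rearrangement earns its keep here.


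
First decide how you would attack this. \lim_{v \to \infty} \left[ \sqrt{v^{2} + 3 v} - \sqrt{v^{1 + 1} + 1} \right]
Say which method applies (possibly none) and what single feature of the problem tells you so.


Verdict: conjugate multiplication — neither \sqrt{v^{2} + 3 v} nor \sqrt{v^{1 + 1} + 1} converges alone, so rewrite their difference as a conjugate-rationalized quotient first.


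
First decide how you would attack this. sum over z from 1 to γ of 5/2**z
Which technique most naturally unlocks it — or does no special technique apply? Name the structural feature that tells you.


Best approach: the geometric series formula — consecutive terms stand in a fixed index-free ratio — the geometric sum formula closes it.


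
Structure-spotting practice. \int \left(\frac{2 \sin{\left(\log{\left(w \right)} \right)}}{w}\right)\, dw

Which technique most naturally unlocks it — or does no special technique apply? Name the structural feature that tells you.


Method: u-substitution — everything non-trivial happens through the inner expression \log{\left(w \right)}, and its derivative accounts for the remaining factor up to a constant, so set u = \log{\left(w \right)}.


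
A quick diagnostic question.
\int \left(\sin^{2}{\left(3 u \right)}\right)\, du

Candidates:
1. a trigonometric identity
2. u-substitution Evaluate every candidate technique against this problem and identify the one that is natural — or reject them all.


Diagnosis: a trigonometric identity — \sin^{2}{\left(3 u \right)} carries an even exponent — trade it for double-angle cosines before integrating.
- a trigonometric identity — yes — fits the structure here.
- u-substitution — no subexpression of the integrand pairs with its own derivative as a factor — individual terms may offer their own substitutions, but any change of variable covering the whole integral would have to be constructed from outside the expression.


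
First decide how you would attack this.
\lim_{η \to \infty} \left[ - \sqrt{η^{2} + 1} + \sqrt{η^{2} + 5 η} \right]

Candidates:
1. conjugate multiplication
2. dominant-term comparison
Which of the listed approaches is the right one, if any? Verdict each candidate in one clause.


Best approach: conjugate multiplication — divergence minus divergence hides a finite answer — expose it by pairing \sqrt{η^{2} + 5 η} - \sqrt{η^{2} + 1} with its conjugate.
- conjugate multiplication — yes, a natural case for it.
- dominant-term comparison — leading-power comparison does not apply to this form.


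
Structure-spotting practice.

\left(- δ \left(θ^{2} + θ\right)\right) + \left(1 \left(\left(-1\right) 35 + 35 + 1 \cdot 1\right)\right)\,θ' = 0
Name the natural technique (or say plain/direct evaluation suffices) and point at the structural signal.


Best approach: separation of variables — solved for the derivative, the right side splits multiplicatively into a function of each variable alone — divide and integrate each side. Rearranged, this also fits the Bernoulli template directly; separation reads the product structure as given.


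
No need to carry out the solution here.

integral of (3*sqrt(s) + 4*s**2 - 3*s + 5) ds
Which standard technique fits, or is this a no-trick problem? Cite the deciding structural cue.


Technique: no special technique — scan for structure and find none: constant multiples of powers of s, integrate directly.


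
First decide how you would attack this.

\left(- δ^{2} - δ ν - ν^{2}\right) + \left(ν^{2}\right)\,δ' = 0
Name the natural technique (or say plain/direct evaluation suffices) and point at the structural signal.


Diagnosis: the homogeneous substitution — scaling ν and δ together leaves the slope fixed — it depends only on δ/ν, so substitute the ratio.


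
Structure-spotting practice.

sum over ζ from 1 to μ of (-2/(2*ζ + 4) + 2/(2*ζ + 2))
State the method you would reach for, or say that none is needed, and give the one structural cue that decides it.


Technique: telescoping — the summand is 2/(2*ζ + 2) minus the same expression shifted by one, so consecutive terms cancel in pairs.


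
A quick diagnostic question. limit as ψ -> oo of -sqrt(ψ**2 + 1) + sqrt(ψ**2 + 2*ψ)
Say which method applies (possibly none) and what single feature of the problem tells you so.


Diagnosis: conjugate multiplication — an infinity-minus-infinity difference with a surviving radical — multiply by the conjugate to cancel the divergence.
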